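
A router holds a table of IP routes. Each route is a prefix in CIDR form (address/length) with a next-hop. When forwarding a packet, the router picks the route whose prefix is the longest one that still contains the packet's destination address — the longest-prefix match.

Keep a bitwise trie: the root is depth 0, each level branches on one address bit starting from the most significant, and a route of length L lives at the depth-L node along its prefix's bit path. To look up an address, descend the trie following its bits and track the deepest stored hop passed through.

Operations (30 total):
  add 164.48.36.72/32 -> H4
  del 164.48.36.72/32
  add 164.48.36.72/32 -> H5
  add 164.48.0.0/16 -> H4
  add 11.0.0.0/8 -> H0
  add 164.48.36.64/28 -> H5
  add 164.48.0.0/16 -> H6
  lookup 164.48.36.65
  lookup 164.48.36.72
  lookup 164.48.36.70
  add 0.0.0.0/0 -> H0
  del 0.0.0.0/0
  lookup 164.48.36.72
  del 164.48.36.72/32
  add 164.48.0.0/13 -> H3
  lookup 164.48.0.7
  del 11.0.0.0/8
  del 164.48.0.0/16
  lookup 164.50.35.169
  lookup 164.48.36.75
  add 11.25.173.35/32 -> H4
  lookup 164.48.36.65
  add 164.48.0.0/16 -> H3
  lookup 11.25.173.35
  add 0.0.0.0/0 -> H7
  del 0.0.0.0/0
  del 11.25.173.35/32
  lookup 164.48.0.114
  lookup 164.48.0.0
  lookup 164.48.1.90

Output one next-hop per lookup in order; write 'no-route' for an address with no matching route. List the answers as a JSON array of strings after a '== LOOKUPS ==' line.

Apply in order:
  add 164.48.36.72/32 -> H4 at depth 32
  - 164.48.36.72/32 clear@32
  add 164.48.36.72/32 -> H5 at depth 32
  add 164.48.0.0/16 -> H4 at depth 16
  add 11.0.0.0/8 -> H0 at depth 8
  add 164.48.36.64/28 -> H5 at depth 28
  add 164.48.0.0/16 -> H6 at depth 16
  ? 164.48.36.65  path d0:-→d1:-→d2:-→d3:-→d4:-→d5:-→d6:-→d7:-→d8:-→d9:-→d10:-→d11:-→d12:-→d13:-→d14:-→d15:-→d16:H6→d17:-→d18:-→d19:-→d20:-→d21:-→d22:-→d23:-→d24:-→d25:-→d26:-→d27:-→d28:H5  best=H5
  ? 164.48.36.72  path d0:-→d1:-→d2:-→d3:-→d4:-→d5:-→d6:-→d7:-→d8:-→d9:-→d10:-→d11:-→d12:-→d13:-→d14:-→d15:-→d16:H6→d17:-→d18:-→d19:-→d20:-→d21:-→d22:-→d23:-→d24:-→d25:-→d26:-→d27:-→d28:H5→d29:-→d30:-→d31:-→d32:H5  best=H5
  ? 164.48.36.70  path d0:-→d1:-→d2:-→d3:-→d4:-→d5:-→d6:-→d7:-→d8:-→d9:-→d10:-→d11:-→d12:-→d13:-→d14:-→d15:-→d16:H6→d17:-→d18:-→d19:-→d20:-→d21:-→d22:-→d23:-→d24:-→d25:-→d26:-→d27:-→d28:H5  best=H5
  add 0.0.0.0/0 -> H0 at depth 0
  - 0.0.0.0/0 clear@0
  ? 164.48.36.72  path d0:-→d1:-→d2:-→d3:-→d4:-→d5:-→d6:-→d7:-→d8:-→d9:-→d10:-→d11:-→d12:-→d13:-→d14:-→d15:-→d16:H6→d17:-→d18:-→d19:-→d20:-→d21:-→d22:-→d23:-→d24:-→d25:-→d26:-→d27:-→d28:H5→d29:-→d30:-→d31:-→d32:H5  best=H5
  - 164.48.36.72/32 clear@32
  add 164.48.0.0/13 -> H3 at depth 13
  ? 164.48.0.7  path d0:-→d1:-→d2:-→d3:-→d4:-→d5:-→d6:-→d7:-→d8:-→d9:-→d10:-→d11:-→d12:-→d13:H3→d14:-→d15:-→d16:H6→d17:-→d18:-  best=H6
  - 11.0.0.0/8 clear@8
  - 164.48.0.0/16 clear@16
  ? 164.50.35.169  path d0:-→d1:-→d2:-→d3:-→d4:-→d5:-→d6:-→d7:-→d8:-→d9:-→d10:-→d11:-→d12:-→d13:H3→d14:-  best=H3
  ? 164.48.36.75  path d0:-→d1:-→d2:-→d3:-→d4:-→d5:-→d6:-→d7:-→d8:-→d9:-→d10:-→d11:-→d12:-→d13:H3→d14:-→d15:-→d16:-→d17:-→d18:-→d19:-→d20:-→d21:-→d22:-→d23:-→d24:-→d25:-→d26:-→d27:-→d28:H5→d29:-→d30:-  best=H5
  add 11.25.173.35/32 -> H4 at depth 32
  ? 164.48.36.65  path d0:-→d1:-→d2:-→d3:-→d4:-→d5:-→d6:-→d7:-→d8:-→d9:-→d10:-→d11:-→d12:-→d13:H3→d14:-→d15:-→d16:-→d17:-→d18:-→d19:-→d20:-→d21:-→d22:-→d23:-→d24:-→d25:-→d26:-→d27:-→d28:H5  best=H5
  add 164.48.0.0/16 -> H3 at depth 16
  ? 11.25.173.35  path d0:-→d1:-→d2:-→d3:-→d4:-→d5:-→d6:-→d7:-→d8:-→d9:-→d10:-→d11:-→d12:-→d13:-→d14:-→d15:-→d16:-→d17:-→d18:-→d19:-→d20:-→d21:-→d22:-→d23:-→d24:-→d25:-→d26:-→d27:-→d28:-→d29:-→d30:-→d31:-→d32:H4  best=H4
  add 0.0.0.0/0 -> H7 at depth 0
  - 0.0.0.0/0 clear@0
  - 11.25.173.35/32 clear@32
  ? 164.48.0.114  path d0:-→d1:-→d2:-→d3:-→d4:-→d5:-→d6:-→d7:-→d8:-→d9:-→d10:-→d11:-→d12:-→d13:H3→d14:-→d15:-→d16:H3→d17:-→d18:-  best=H3
  ? 164.48.0.0  path d0:-→d1:-→d2:-→d3:-→d4:-→d5:-→d6:-→d7:-→d8:-→d9:-→d10:-→d11:-→d12:-→d13:H3→d14:-→d15:-→d16:H3→d17:-→d18:-  best=H3
  ? 164.48.1.90  path d0:-→d1:-→d2:-→d3:-→d4:-→d5:-→d6:-→d7:-→d8:-→d9:-→d10:-→d11:-→d12:-→d13:H3→d14:-→d15:-→d16:H3→d17:-→d18:-  best=H3

== LOOKUPS ==
["H5","H5","H5","H5","H6","H3","H5","H5","H4","H3","H3","H3"]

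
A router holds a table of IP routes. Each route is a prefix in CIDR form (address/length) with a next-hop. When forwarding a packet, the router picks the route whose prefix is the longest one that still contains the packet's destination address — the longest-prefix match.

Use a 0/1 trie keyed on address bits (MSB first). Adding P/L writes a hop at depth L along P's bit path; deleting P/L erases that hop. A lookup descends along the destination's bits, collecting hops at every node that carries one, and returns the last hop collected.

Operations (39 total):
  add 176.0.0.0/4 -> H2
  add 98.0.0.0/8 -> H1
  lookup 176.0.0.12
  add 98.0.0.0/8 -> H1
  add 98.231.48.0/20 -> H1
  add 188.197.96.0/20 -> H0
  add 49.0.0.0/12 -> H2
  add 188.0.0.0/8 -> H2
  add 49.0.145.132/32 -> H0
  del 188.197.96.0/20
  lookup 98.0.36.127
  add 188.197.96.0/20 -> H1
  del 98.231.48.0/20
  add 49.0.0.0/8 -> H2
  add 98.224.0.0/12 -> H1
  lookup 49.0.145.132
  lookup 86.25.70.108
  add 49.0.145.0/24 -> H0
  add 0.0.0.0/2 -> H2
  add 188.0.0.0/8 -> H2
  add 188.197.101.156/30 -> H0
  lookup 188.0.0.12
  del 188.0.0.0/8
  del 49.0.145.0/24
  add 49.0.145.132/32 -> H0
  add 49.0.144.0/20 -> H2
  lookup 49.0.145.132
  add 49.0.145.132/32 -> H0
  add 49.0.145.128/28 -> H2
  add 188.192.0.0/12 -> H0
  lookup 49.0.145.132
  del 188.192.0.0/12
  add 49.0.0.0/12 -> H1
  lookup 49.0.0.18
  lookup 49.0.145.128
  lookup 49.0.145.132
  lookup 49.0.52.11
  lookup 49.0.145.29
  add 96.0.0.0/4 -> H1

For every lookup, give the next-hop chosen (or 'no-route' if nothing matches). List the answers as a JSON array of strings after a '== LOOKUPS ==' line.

Process each operation:
  add 176.0.0.0/4 -> H2 at depth 4
  add 98.0.0.0/8 -> H1 at depth 8
  ? 176.0.0.12  path d0:-→d1:-→d2:-→d3:-→d4:H2  best=H2
  add 98.0.0.0/8 -> H1 at depth 8
  add 98.231.48.0/20 -> H1 at depth 20
  add 188.197.96.0/20 -> H0 at depth 20
  add 49.0.0.0/12 -> H2 at depth 12
  add 188.0.0.0/8 -> H2 at depth 8
  add 49.0.145.132/32 -> H0 at depth 32
  - 188.197.96.0/20 clear@20
  ? 98.0.36.127  path d0:-→d1:-→d2:-→d3:-→d4:-→d5:-→d6:-→d7:-→d8:H1  best=H1
  add 188.197.96.0/20 -> H1 at depth 20
  - 98.231.48.0/20 clear@20
  add 49.0.0.0/8 -> H2 at depth 8
  add 98.224.0.0/12 -> H1 at depth 12
  ? 49.0.145.132  path d0:-→d1:-→d2:-→d3:-→d4:-→d5:-→d6:-→d7:-→d8:H2→d9:-→d10:-→d11:-→d12:H2→d13:-→d14:-→d15:-→d16:-→d17:-→d18:-→d19:-→d20:-→d21:-→d22:-→d23:-→d24:-→d25:-→d26:-→d27:-→d28:-→d29:-→d30:-→d31:-→d32:H0  best=H0
  ? 86.25.70.108  path d0:-→d1:-→d2:-  best=no-route
  add 49.0.145.0/24 -> H0 at depth 24
  add 0.0.0.0/2 -> H2 at depth 2
  add 188.0.0.0/8 -> H2 at depth 8
  add 188.197.101.156/30 -> H0 at depth 30
  ? 188.0.0.12  path d0:-→d1:-→d2:-→d3:-→d4:H2→d5:-→d6:-→d7:-→d8:H2  best=H2
  - 188.0.0.0/8 clear@8
  - 49.0.145.0/24 clear@24
  add 49.0.145.132/32 -> H0 at depth 32
  add 49.0.144.0/20 -> H2 at depth 20
  ? 49.0.145.132  path d0:-→d1:-→d2:H2→d3:-→d4:-→d5:-→d6:-→d7:-→d8:H2→d9:-→d10:-→d11:-→d12:H2→d13:-→d14:-→d15:-→d16:-→d17:-→d18:-→d19:-→d20:H2→d21:-→d22:-→d23:-→d24:-→d25:-→d26:-→d27:-→d28:-→d29:-→d30:-→d31:-→d32:H0  best=H0
  add 49.0.145.132/32 -> H0 at depth 32
  add 49.0.145.128/28 -> H2 at depth 28
  add 188.192.0.0/12 -> H0 at depth 12
  ? 49.0.145.132  path d0:-→d1:-→d2:H2→d3:-→d4:-→d5:-→d6:-→d7:-→d8:H2→d9:-→d10:-→d11:-→d12:H2→d13:-→d14:-→d15:-→d16:-→d17:-→d18:-→d19:-→d20:H2→d21:-→d22:-→d23:-→d24:-→d25:-→d26:-→d27:-→d28:H2→d29:-→d30:-→d31:-→d32:H0  best=H0
  - 188.192.0.0/12 clear@12
  add 49.0.0.0/12 -> H1 at depth 12
  ? 49.0.0.18  path d0:-→d1:-→d2:H2→d3:-→d4:-→d5:-→d6:-→d7:-→d8:H2→d9:-→d10:-→d11:-→d12:H1→d13:-→d14:-→d15:-→d16:-  best=H1
  ? 49.0.145.128  path d0:-→d1:-→d2:H2→d3:-→d4:-→d5:-→d6:-→d7:-→d8:H2→d9:-→d10:-→d11:-→d12:H1→d13:-→d14:-→d15:-→d16:-→d17:-→d18:-→d19:-→d20:H2→d21:-→d22:-→d23:-→d24:-→d25:-→d26:-→d27:-→d28:H2→d29:-  best=H2
  ? 49.0.145.132  path d0:-→d1:-→d2:H2→d3:-→d4:-→d5:-→d6:-→d7:-→d8:H2→d9:-→d10:-→d11:-→d12:H1→d13:-→d14:-→d15:-→d16:-→d17:-→d18:-→d19:-→d20:H2→d21:-→d22:-→d23:-→d24:-→d25:-→d26:-→d27:-→d28:H2→d29:-→d30:-→d31:-→d32:H0  best=H0
  ? 49.0.52.11  path d0:-→d1:-→d2:H2→d3:-→d4:-→d5:-→d6:-→d7:-→d8:H2→d9:-→d10:-→d11:-→d12:H1→d13:-→d14:-→d15:-→d16:-  best=H1
  ? 49.0.145.29  path d0:-→d1:-→d2:H2→d3:-→d4:-→d5:-→d6:-→d7:-→d8:H2→d9:-→d10:-→d11:-→d12:H1→d13:-→d14:-→d15:-→d16:-→d17:-→d18:-→d19:-→d20:H2→d21:-→d22:-→d23:-→d24:-  best=H2
  add 96.0.0.0/4 -> H1 at depth 4

== LOOKUPS ==
["H2","H1","H0","no-route","H2","H0","H0","H1","H2","H0","H1","H2"]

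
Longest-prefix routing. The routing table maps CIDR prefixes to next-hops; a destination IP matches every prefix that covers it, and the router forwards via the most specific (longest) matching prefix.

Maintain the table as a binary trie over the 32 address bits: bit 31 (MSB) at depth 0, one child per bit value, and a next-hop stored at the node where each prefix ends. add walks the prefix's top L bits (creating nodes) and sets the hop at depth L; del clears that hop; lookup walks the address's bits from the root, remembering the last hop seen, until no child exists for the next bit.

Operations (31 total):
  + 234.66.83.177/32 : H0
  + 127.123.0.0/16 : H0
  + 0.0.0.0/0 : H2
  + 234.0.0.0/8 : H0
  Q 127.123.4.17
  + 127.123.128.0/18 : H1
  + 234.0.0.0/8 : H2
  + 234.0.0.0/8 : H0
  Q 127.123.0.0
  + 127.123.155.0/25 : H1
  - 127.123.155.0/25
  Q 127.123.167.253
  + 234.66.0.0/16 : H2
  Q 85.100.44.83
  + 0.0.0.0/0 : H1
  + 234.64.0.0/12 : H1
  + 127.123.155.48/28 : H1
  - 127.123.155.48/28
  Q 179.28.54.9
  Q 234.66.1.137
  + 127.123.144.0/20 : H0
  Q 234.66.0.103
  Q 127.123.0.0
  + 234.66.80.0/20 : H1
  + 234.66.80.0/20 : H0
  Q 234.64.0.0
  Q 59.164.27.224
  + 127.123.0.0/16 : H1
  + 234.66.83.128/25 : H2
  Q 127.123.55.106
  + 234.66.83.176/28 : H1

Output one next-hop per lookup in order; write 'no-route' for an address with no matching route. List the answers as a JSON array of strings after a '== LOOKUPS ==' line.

Process each operation:
  add 234.66.83.177/32 -> H0 at depth 32
  add 127.123.0.0/16 -> H0 at depth 16
  add 0.0.0.0/0 -> H2 at depth 0
  add 234.0.0.0/8 -> H0 at depth 8
  Q 127.123.4.17: descend 0111111101111011 ; hops seen [H2,H0] ; pick H0
  add 127.123.128.0/18 -> H1 at depth 18
  add 234.0.0.0/8 -> H2 at depth 8
  add 234.0.0.0/8 -> H0 at depth 8
  Q 127.123.0.0: descend 0111111101111011 ; hops seen [H2,H0] ; pick H0
  add 127.123.155.0/25 -> H1 at depth 25
  del 127.123.155.0/25 (clear depth 25)
  Q 127.123.167.253: descend 011111110111101110 ; hops seen [H2,H0,H1] ; pick H1
  add 234.66.0.0/16 -> H2 at depth 16
  Q 85.100.44.83: descend 01 ; hops seen [H2] ; pick H2
  add 0.0.0.0/0 -> H1 at depth 0
  add 234.64.0.0/12 -> H1 at depth 12
  add 127.123.155.48/28 -> H1 at depth 28
  del 127.123.155.48/28 (clear depth 28)
  Q 179.28.54.9: descend 1 ; hops seen [H1] ; pick H1
  Q 234.66.1.137: descend 11101010010000100 ; hops seen [H1,H0,H1,H2] ; pick H2
  add 127.123.144.0/20 -> H0 at depth 20
  Q 234.66.0.103: descend 11101010010000100 ; hops seen [H1,H0,H1,H2] ; pick H2
  Q 127.123.0.0: descend 0111111101111011 ; hops seen [H1,H0] ; pick H0
  add 234.66.80.0/20 -> H1 at depth 20
  add 234.66.80.0/20 -> H0 at depth 20
  Q 234.64.0.0: descend 11101010010000 ; hops seen [H1,H0,H1] ; pick H1
  Q 59.164.27.224: descend 0 ; hops seen [H1] ; pick H1
  add 127.123.0.0/16 -> H1 at depth 16
  add 234.66.83.128/25 -> H2 at depth 25
  Q 127.123.55.106: descend 0111111101111011 ; hops seen [H1,H1] ; pick H1
  add 234.66.83.176/28 -> H1 at depth 28

== LOOKUPS ==
["H0","H0","H1","H2","H1","H2","H2","H0","H1","H1","H1"]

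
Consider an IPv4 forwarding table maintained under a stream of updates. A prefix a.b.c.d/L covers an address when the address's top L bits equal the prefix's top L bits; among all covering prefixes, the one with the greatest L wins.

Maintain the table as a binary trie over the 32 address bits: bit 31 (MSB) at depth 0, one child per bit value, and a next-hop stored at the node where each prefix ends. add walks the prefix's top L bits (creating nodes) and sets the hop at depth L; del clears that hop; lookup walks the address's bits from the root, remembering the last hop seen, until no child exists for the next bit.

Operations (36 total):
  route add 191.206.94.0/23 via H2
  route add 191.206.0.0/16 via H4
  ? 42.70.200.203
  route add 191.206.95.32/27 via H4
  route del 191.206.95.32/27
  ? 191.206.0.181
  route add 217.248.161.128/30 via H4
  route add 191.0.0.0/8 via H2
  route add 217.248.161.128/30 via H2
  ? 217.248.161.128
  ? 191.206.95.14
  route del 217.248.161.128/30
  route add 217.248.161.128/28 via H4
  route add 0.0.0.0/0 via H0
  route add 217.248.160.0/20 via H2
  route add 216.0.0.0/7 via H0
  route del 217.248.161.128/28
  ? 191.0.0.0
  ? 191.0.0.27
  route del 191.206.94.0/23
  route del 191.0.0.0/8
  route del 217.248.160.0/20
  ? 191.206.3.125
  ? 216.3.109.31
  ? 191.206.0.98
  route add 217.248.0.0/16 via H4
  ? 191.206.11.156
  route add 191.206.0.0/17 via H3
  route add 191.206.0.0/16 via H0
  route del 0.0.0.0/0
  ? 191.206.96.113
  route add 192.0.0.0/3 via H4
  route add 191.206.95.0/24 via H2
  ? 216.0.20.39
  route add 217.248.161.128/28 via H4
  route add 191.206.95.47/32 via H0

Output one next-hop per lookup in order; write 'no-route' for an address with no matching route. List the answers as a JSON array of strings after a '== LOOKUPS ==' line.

Trace:
  add 191.206.94.0/23 -> H2 at depth 23
  add 191.206.0.0/16 -> H4 at depth 16
  ? 42.70.200.203  path d0:-  best=no-route
  add 191.206.95.32/27 -> H4 at depth 27
  del 191.206.95.32/27 (clear depth 27)
  ? 191.206.0.181  path d0:-→d1:-→d2:-→d3:-→d4:-→d5:-→d6:-→d7:-→d8:-→d9:-→d10:-→d11:-→d12:-→d13:-→d14:-→d15:-→d16:H4→d17:-  best=H4
  add 217.248.161.128/30 -> H4 at depth 30
  add 191.0.0.0/8 -> H2 at depth 8
  add 217.248.161.128/30 -> H2 at depth 30
  ? 217.248.161.128  path d0:-→d1:-→d2:-→d3:-→d4:-→d5:-→d6:-→d7:-→d8:-→d9:-→d10:-→d11:-→d12:-→d13:-→d14:-→d15:-→d16:-→d17:-→d18:-→d19:-→d20:-→d21:-→d22:-→d23:-→d24:-→d25:-→d26:-→d27:-→d28:-→d29:-→d30:H2  best=H2
  ? 191.206.95.14  path d0:-→d1:-→d2:-→d3:-→d4:-→d5:-→d6:-→d7:-→d8:H2→d9:-→d10:-→d11:-→d12:-→d13:-→d14:-→d15:-→d16:H4→d17:-→d18:-→d19:-→d20:-→d21:-→d22:-→d23:H2→d24:-→d25:-→d26:-  best=H2
  del 217.248.161.128/30 (clear depth 30)
  add 217.248.161.128/28 -> H4 at depth 28
  add 0.0.0.0/0 -> H0 at depth 0
  add 217.248.160.0/20 -> H2 at depth 20
  add 216.0.0.0/7 -> H0 at depth 7
  del 217.248.161.128/28 (clear depth 28)
  ? 191.0.0.0  path d0:H0→d1:-→d2:-→d3:-→d4:-→d5:-→d6:-→d7:-→d8:H2  best=H2
  ? 191.0.0.27  path d0:H0→d1:-→d2:-→d3:-→d4:-→d5:-→d6:-→d7:-→d8:H2  best=H2
  del 191.206.94.0/23 (clear depth 23)
  del 191.0.0.0/8 (clear depth 8)
  del 217.248.160.0/20 (clear depth 20)
  ? 191.206.3.125  path d0:H0→d1:-→d2:-→d3:-→d4:-→d5:-→d6:-→d7:-→d8:-→d9:-→d10:-→d11:-→d12:-→d13:-→d14:-→d15:-→d16:H4→d17:-  best=H4
  ? 216.3.109.31  path d0:H0→d1:-→d2:-→d3:-→d4:-→d5:-→d6:-→d7:H0  best=H0
  ? 191.206.0.98  path d0:H0→d1:-→d2:-→d3:-→d4:-→d5:-→d6:-→d7:-→d8:-→d9:-→d10:-→d11:-→d12:-→d13:-→d14:-→d15:-→d16:H4→d17:-  best=H4
  add 217.248.0.0/16 -> H4 at depth 16
  ? 191.206.11.156  path d0:H0→d1:-→d2:-→d3:-→d4:-→d5:-→d6:-→d7:-→d8:-→d9:-→d10:-→d11:-→d12:-→d13:-→d14:-→d15:-→d16:H4→d17:-  best=H4
  add 191.206.0.0/17 -> H3 at depth 17
  add 191.206.0.0/16 -> H0 at depth 16
  del 0.0.0.0/0 (clear depth 0)
  ? 191.206.96.113  path d0:-→d1:-→d2:-→d3:-→d4:-→d5:-→d6:-→d7:-→d8:-→d9:-→d10:-→d11:-→d12:-→d13:-→d14:-→d15:-→d16:H0→d17:H3→d18:-  best=H3
  add 192.0.0.0/3 -> H4 at depth 3
  add 191.206.95.0/24 -> H2 at depth 24
  ? 216.0.20.39  path d0:-→d1:-→d2:-→d3:H4→d4:-→d5:-→d6:-→d7:H0  best=H0
  add 217.248.161.128/28 -> H4 at depth 28
  add 191.206.95.47/32 -> H0 at depth 32

== LOOKUPS ==
["no-route","H4","H2","H2","H2","H2","H4","H0","H4","H4","H3","H0"]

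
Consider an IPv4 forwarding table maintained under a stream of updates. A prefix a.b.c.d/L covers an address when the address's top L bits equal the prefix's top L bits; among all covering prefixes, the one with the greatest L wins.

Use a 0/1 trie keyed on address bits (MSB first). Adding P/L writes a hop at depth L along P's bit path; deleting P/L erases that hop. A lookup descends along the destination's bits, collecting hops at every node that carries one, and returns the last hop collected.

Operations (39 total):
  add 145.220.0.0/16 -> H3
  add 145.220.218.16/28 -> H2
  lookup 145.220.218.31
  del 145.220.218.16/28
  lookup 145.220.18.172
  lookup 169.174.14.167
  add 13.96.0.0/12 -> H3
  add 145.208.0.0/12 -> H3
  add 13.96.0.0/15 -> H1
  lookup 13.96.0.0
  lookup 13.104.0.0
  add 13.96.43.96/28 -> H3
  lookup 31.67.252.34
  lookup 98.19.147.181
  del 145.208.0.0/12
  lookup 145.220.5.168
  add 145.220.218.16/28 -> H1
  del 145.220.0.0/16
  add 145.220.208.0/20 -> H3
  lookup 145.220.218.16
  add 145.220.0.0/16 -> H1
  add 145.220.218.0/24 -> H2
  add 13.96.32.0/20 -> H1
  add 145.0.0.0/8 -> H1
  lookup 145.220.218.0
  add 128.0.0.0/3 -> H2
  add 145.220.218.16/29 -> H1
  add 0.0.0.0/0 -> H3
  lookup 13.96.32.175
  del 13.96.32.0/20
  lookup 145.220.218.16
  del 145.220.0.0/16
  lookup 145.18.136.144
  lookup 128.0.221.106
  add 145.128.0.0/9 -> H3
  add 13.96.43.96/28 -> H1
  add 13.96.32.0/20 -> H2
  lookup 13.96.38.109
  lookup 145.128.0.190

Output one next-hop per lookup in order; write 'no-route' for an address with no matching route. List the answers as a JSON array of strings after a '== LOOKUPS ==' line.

Apply in order:
  + 145.220.0.0/16 (H3) depth=16
  + 145.220.218.16/28 (H2) depth=28
  ? 145.220.218.31  path d0:-→d1:-→d2:-→d3:-→d4:-→d5:-→d6:-→d7:-→d8:-→d9:-→d10:-→d11:-→d12:-→d13:-→d14:-→d15:-→d16:H3→d17:-→d18:-→d19:-→d20:-→d21:-→d22:-→d23:-→d24:-→d25:-→d26:-→d27:-→d28:H2  best=H2
  - 145.220.218.16/28 clear@28
  ? 145.220.18.172  path d0:-→d1:-→d2:-→d3:-→d4:-→d5:-→d6:-→d7:-→d8:-→d9:-→d10:-→d11:-→d12:-→d13:-→d14:-→d15:-→d16:H3  best=H3
  ? 169.174.14.167  path d0:-→d1:-→d2:-  best=no-route
  + 13.96.0.0/12 (H3) depth=12
  + 145.208.0.0/12 (H3) depth=12
  + 13.96.0.0/15 (H1) depth=15
  ? 13.96.0.0  path d0:-→d1:-→d2:-→d3:-→d4:-→d5:-→d6:-→d7:-→d8:-→d9:-→d10:-→d11:-→d12:H3→d13:-→d14:-→d15:H1  best=H1
  ? 13.104.0.0  path d0:-→d1:-→d2:-→d3:-→d4:-→d5:-→d6:-→d7:-→d8:-→d9:-→d10:-→d11:-→d12:H3  best=H3
  + 13.96.43.96/28 (H3) depth=28
  ? 31.67.252.34  path d0:-→d1:-→d2:-→d3:-  best=no-route
  ? 98.19.147.181  path d0:-→d1:-  best=no-route
  - 145.208.0.0/12 clear@12
  ? 145.220.5.168  path d0:-→d1:-→d2:-→d3:-→d4:-→d5:-→d6:-→d7:-→d8:-→d9:-→d10:-→d11:-→d12:-→d13:-→d14:-→d15:-→d16:H3  best=H3
  + 145.220.218.16/28 (H1) depth=28
  - 145.220.0.0/16 clear@16
  + 145.220.208.0/20 (H3) depth=20
  ? 145.220.218.16  path d0:-→d1:-→d2:-→d3:-→d4:-→d5:-→d6:-→d7:-→d8:-→d9:-→d10:-→d11:-→d12:-→d13:-→d14:-→d15:-→d16:-→d17:-→d18:-→d19:-→d20:H3→d21:-→d22:-→d23:-→d24:-→d25:-→d26:-→d27:-→d28:H1  best=H1
  + 145.220.0.0/16 (H1) depth=16
  + 145.220.218.0/24 (H2) depth=24
  + 13.96.32.0/20 (H1) depth=20
  + 145.0.0.0/8 (H1) depth=8
  ? 145.220.218.0  path d0:-→d1:-→d2:-→d3:-→d4:-→d5:-→d6:-→d7:-→d8:H1→d9:-→d10:-→d11:-→d12:-→d13:-→d14:-→d15:-→d16:H1→d17:-→d18:-→d19:-→d20:H3→d21:-→d22:-→d23:-→d24:H2→d25:-→d26:-→d27:-  best=H2
  + 128.0.0.0/3 (H2) depth=3
  + 145.220.218.16/29 (H1) depth=29
  + 0.0.0.0/0 (H3) depth=0
  ? 13.96.32.175  path d0:H3→d1:-→d2:-→d3:-→d4:-→d5:-→d6:-→d7:-→d8:-→d9:-→d10:-→d11:-→d12:H3→d13:-→d14:-→d15:H1→d16:-→d17:-→d18:-→d19:-→d20:H1  best=H1
  - 13.96.32.0/20 clear@20
  ? 145.220.218.16  path d0:H3→d1:-→d2:-→d3:H2→d4:-→d5:-→d6:-→d7:-→d8:H1→d9:-→d10:-→d11:-→d12:-→d13:-→d14:-→d15:-→d16:H1→d17:-→d18:-→d19:-→d20:H3→d21:-→d22:-→d23:-→d24:H2→d25:-→d26:-→d27:-→d28:H1→d29:H1  best=H1
  - 145.220.0.0/16 clear@16
  ? 145.18.136.144  path d0:H3→d1:-→d2:-→d3:H2→d4:-→d5:-→d6:-→d7:-→d8:H1  best=H1
  ? 128.0.221.106  path d0:H3→d1:-→d2:-→d3:H2  best=H2
  + 145.128.0.0/9 (H3) depth=9
  + 13.96.43.96/28 (H1) depth=28
  + 13.96.32.0/20 (H2) depth=20
  ? 13.96.38.109  path d0:H3→d1:-→d2:-→d3:-→d4:-→d5:-→d6:-→d7:-→d8:-→d9:-→d10:-→d11:-→d12:H3→d13:-→d14:-→d15:H1→d16:-→d17:-→d18:-→d19:-→d20:H2  best=H2
  ? 145.128.0.190  path d0:H3→d1:-→d2:-→d3:H2→d4:-→d5:-→d6:-→d7:-→d8:H1→d9:H3  best=H3

== LOOKUPS ==
["H2","H3","no-route","H1","H3","no-route","no-route","H3","H1","H2","H1","H1","H1","H2","H2","H3"]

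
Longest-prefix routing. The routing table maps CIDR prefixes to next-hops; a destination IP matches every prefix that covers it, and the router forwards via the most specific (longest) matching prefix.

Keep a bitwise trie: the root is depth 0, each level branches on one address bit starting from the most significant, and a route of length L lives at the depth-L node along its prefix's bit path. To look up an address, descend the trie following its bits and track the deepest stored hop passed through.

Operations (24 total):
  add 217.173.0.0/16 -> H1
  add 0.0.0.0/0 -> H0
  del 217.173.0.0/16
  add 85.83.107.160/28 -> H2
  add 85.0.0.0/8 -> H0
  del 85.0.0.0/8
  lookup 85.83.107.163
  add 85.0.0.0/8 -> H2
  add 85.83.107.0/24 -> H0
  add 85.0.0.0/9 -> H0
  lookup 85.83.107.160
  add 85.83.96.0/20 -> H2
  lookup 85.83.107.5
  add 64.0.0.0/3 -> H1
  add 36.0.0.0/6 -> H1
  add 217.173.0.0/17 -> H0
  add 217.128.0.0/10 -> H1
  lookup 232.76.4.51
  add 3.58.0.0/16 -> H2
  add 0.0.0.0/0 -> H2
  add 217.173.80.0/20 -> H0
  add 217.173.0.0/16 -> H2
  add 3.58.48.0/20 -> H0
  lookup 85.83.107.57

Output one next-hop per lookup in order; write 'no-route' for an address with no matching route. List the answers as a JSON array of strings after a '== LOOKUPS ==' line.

Process each operation:
  add 217.173.0.0/16 -> H1 at depth 16
  add 0.0.0.0/0 -> H0 at depth 0
  del 217.173.0.0/16 (clear depth 16)
  add 85.83.107.160/28 -> H2 at depth 28
  add 85.0.0.0/8 -> H0 at depth 8
  del 85.0.0.0/8 (clear depth 8)
  ? 85.83.107.163  path d0:H0→d1:-→d2:-→d3:-→d4:-→d5:-→d6:-→d7:-→d8:-→d9:-→d10:-→d11:-→d12:-→d13:-→d14:-→d15:-→d16:-→d17:-→d18:-→d19:-→d20:-→d21:-→d22:-→d23:-→d24:-→d25:-→d26:-→d27:-→d28:H2  best=H2
  add 85.0.0.0/8 -> H2 at depth 8
  add 85.83.107.0/24 -> H0 at depth 24
  add 85.0.0.0/9 -> H0 at depth 9
  ? 85.83.107.160  path d0:H0→d1:-→d2:-→d3:-→d4:-→d5:-→d6:-→d7:-→d8:H2→d9:H0→d10:-→d11:-→d12:-→d13:-→d14:-→d15:-→d16:-→d17:-→d18:-→d19:-→d20:-→d21:-→d22:-→d23:-→d24:H0→d25:-→d26:-→d27:-→d28:H2  best=H2
  add 85.83.96.0/20 -> H2 at depth 20
  ? 85.83.107.5  path d0:H0→d1:-→d2:-→d3:-→d4:-→d5:-→d6:-→d7:-→d8:H2→d9:H0→d10:-→d11:-→d12:-→d13:-→d14:-→d15:-→d16:-→d17:-→d18:-→d19:-→d20:H2→d21:-→d22:-→d23:-→d24:H0  best=H0
  add 64.0.0.0/3 -> H1 at depth 3
  add 36.0.0.0/6 -> H1 at depth 6
  add 217.173.0.0/17 -> H0 at depth 17
  add 217.128.0.0/10 -> H1 at depth 10
  ? 232.76.4.51  path d0:H0→d1:-→d2:-  best=H0
  add 3.58.0.0/16 -> H2 at depth 16
  add 0.0.0.0/0 -> H2 at depth 0
  add 217.173.80.0/20 -> H0 at depth 20
  add 217.173.0.0/16 -> H2 at depth 16
  add 3.58.48.0/20 -> H0 at depth 20
  ? 85.83.107.57  path d0:H2→d1:-→d2:-→d3:H1→d4:-→d5:-→d6:-→d7:-→d8:H2→d9:H0→d10:-→d11:-→d12:-→d13:-→d14:-→d15:-→d16:-→d17:-→d18:-→d19:-→d20:H2→d21:-→d22:-→d23:-→d24:H0  best=H0

== LOOKUPS ==
["H2","H2","H0","H0","H0"]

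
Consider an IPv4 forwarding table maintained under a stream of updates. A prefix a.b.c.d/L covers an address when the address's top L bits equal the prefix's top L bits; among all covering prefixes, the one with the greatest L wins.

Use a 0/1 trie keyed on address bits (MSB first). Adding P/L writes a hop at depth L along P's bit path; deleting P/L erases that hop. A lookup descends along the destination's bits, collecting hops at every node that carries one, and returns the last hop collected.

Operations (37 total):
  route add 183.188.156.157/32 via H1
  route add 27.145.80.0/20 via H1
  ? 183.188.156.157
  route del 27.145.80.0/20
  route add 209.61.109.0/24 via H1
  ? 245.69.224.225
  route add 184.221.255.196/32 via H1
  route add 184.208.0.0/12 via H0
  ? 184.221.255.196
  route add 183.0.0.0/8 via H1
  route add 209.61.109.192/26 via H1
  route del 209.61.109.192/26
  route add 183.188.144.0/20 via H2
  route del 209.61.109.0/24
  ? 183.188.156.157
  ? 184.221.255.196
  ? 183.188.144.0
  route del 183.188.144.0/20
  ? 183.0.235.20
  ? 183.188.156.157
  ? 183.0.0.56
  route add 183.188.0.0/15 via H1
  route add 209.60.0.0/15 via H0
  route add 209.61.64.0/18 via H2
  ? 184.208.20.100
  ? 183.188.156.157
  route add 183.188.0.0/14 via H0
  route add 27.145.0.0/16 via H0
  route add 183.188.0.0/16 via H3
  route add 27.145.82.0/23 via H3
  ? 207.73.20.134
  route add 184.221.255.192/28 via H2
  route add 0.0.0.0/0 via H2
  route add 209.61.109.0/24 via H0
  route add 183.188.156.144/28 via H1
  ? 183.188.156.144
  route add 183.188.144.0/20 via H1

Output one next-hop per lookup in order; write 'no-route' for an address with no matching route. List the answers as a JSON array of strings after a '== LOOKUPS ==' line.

Process each operation:
  + 183.188.156.157/32 (H1) depth=32
  + 27.145.80.0/20 (H1) depth=20
  lookup 183.188.156.157: bits 10110111101111001001110010011101 walk d0:-→d1:-→d2:-→d3:-→d4:-→d5:-→d6:-→d7:-→d8:-→d9:-→d10:-→d11:-→d12:-→d13:-→d14:-→d15:-→d16:-→d17:-→d18:-→d19:-→d20:-→d21:-→d22:-→d23:-→d24:-→d25:-→d26:-→d27:-→d28:-→d29:-→d30:-→d31:-→d32:H1 -> H1
  - 27.145.80.0/20 clear@20
  + 209.61.109.0/24 (H1) depth=24
  lookup 245.69.224.225: bits 11 walk d0:-→d1:-→d2:- -> no-route
  + 184.221.255.196/32 (H1) depth=32
  + 184.208.0.0/12 (H0) depth=12
  lookup 184.221.255.196: bits 10111000110111011111111111000100 walk d0:-→d1:-→d2:-→d3:-→d4:-→d5:-→d6:-→d7:-→d8:-→d9:-→d10:-→d11:-→d12:H0→d13:-→d14:-→d15:-→d16:-→d17:-→d18:-→d19:-→d20:-→d21:-→d22:-→d23:-→d24:-→d25:-→d26:-→d27:-→d28:-→d29:-→d30:-→d31:-→d32:H1 -> H1
  + 183.0.0.0/8 (H1) depth=8
  + 209.61.109.192/26 (H1) depth=26
  - 209.61.109.192/26 clear@26
  + 183.188.144.0/20 (H2) depth=20
  - 209.61.109.0/24 clear@24
  lookup 183.188.156.157: bits 10110111101111001001110010011101 walk d0:-→d1:-→d2:-→d3:-→d4:-→d5:-→d6:-→d7:-→d8:H1→d9:-→d10:-→d11:-→d12:-→d13:-→d14:-→d15:-→d16:-→d17:-→d18:-→d19:-→d20:H2→d21:-→d22:-→d23:-→d24:-→d25:-→d26:-→d27:-→d28:-→d29:-→d30:-→d31:-→d32:H1 -> H1
  lookup 184.221.255.196: bits 10111000110111011111111111000100 walk d0:-→d1:-→d2:-→d3:-→d4:-→d5:-→d6:-→d7:-→d8:-→d9:-→d10:-→d11:-→d12:H0→d13:-→d14:-→d15:-→d16:-→d17:-→d18:-→d19:-→d20:-→d21:-→d22:-→d23:-→d24:-→d25:-→d26:-→d27:-→d28:-→d29:-→d30:-→d31:-→d32:H1 -> H1
  lookup 183.188.144.0: bits 10110111101111001001 walk d0:-→d1:-→d2:-→d3:-→d4:-→d5:-→d6:-→d7:-→d8:H1→d9:-→d10:-→d11:-→d12:-→d13:-→d14:-→d15:-→d16:-→d17:-→d18:-→d19:-→d20:H2 -> H2
  - 183.188.144.0/20 clear@20
  lookup 183.0.235.20: bits 10110111 walk d0:-→d1:-→d2:-→d3:-→d4:-→d5:-→d6:-→d7:-→d8:H1 -> H1
  lookup 183.188.156.157: bits 10110111101111001001110010011101 walk d0:-→d1:-→d2:-→d3:-→d4:-→d5:-→d6:-→d7:-→d8:H1→d9:-→d10:-→d11:-→d12:-→d13:-→d14:-→d15:-→d16:-→d17:-→d18:-→d19:-→d20:-→d21:-→d22:-→d23:-→d24:-→d25:-→d26:-→d27:-→d28:-→d29:-→d30:-→d31:-→d32:H1 -> H1
  lookup 183.0.0.56: bits 10110111 walk d0:-→d1:-→d2:-→d3:-→d4:-→d5:-→d6:-→d7:-→d8:H1 -> H1
  + 183.188.0.0/15 (H1) depth=15
  + 209.60.0.0/15 (H0) depth=15
  + 209.61.64.0/18 (H2) depth=18
  lookup 184.208.20.100: bits 101110001101 walk d0:-→d1:-→d2:-→d3:-→d4:-→d5:-→d6:-→d7:-→d8:-→d9:-→d10:-→d11:-→d12:H0 -> H0
  lookup 183.188.156.157: bits 10110111101111001001110010011101 walk d0:-→d1:-→d2:-→d3:-→d4:-→d5:-→d6:-→d7:-→d8:H1→d9:-→d10:-→d11:-→d12:-→d13:-→d14:-→d15:H1→d16:-→d17:-→d18:-→d19:-→d20:-→d21:-→d22:-→d23:-→d24:-→d25:-→d26:-→d27:-→d28:-→d29:-→d30:-→d31:-→d32:H1 -> H1
  + 183.188.0.0/14 (H0) depth=14
  + 27.145.0.0/16 (H0) depth=16
  + 183.188.0.0/16 (H3) depth=16
  + 27.145.82.0/23 (H3) depth=23
  lookup 207.73.20.134: bits 110 walk d0:-→d1:-→d2:-→d3:- -> no-route
  + 184.221.255.192/28 (H2) depth=28
  + 0.0.0.0/0 (H2) depth=0
  + 209.61.109.0/24 (H0) depth=24
  + 183.188.156.144/28 (H1) depth=28
  lookup 183.188.156.144: bits 1011011110111100100111001001 walk d0:H2→d1:-→d2:-→d3:-→d4:-→d5:-→d6:-→d7:-→d8:H1→d9:-→d10:-→d11:-→d12:-→d13:-→d14:H0→d15:H1→d16:H3→d17:-→d18:-→d19:-→d20:-→d21:-→d22:-→d23:-→d24:-→d25:-→d26:-→d27:-→d28:H1 -> H1
  + 183.188.144.0/20 (H1) depth=20

== LOOKUPS ==
["H1","no-route","H1","H1","H1","H2","H1","H1","H1","H0","H1","no-route","H1"]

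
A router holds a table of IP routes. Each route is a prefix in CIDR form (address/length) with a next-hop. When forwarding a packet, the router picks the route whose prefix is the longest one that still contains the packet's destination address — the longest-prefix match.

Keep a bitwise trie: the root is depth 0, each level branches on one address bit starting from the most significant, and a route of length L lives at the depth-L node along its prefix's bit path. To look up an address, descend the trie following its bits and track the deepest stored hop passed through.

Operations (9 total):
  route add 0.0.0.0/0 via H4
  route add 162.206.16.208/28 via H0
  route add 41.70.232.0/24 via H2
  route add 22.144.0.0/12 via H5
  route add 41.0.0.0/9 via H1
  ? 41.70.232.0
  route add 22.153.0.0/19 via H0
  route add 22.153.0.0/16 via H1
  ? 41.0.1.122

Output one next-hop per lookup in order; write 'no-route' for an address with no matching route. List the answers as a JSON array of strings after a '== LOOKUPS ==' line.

Process each operation:
  add 0.0.0.0/0 -> H4 at depth 0
  add 162.206.16.208/28 -> H0 at depth 28
  add 41.70.232.0/24 -> H2 at depth 24
  add 22.144.0.0/12 -> H5 at depth 12
  add 41.0.0.0/9 -> H1 at depth 9
  Q 41.70.232.0: descend 001010010100011011101000 ; hops seen [H4,H1,H2] ; pick H2
  add 22.153.0.0/19 -> H0 at depth 19
  add 22.153.0.0/16 -> H1 at depth 16
  Q 41.0.1.122: descend 001010010 ; hops seen [H4,H1] ; pick H1

== LOOKUPS ==
["H2","H1"]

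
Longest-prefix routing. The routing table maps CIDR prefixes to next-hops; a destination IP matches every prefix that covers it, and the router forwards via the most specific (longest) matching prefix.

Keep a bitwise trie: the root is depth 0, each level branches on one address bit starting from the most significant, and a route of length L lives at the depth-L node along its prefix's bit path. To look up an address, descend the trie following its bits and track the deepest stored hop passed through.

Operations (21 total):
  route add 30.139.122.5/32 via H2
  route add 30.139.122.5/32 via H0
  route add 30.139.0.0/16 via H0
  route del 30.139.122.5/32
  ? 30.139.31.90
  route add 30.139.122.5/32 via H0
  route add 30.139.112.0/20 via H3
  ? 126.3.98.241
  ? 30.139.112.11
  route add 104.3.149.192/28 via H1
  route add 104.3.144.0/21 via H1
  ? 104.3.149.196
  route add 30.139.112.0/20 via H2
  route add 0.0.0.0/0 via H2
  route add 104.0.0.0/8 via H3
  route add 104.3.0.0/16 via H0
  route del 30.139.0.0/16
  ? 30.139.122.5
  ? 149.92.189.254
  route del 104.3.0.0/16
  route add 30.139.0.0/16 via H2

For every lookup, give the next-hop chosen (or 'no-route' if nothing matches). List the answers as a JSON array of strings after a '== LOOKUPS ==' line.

Trace:
  add 30.139.122.5/32 -> H2 at depth 32
  add 30.139.122.5/32 -> H0 at depth 32
  add 30.139.0.0/16 -> H0 at depth 16
  del 30.139.122.5/32 (clear depth 32)
  Q 30.139.31.90: descend 00011110100010110 ; hops seen [H0] ; pick H0
  add 30.139.122.5/32 -> H0 at depth 32
  add 30.139.112.0/20 -> H3 at depth 20
  Q 126.3.98.241: descend 0 ; hops seen [∅] ; pick no-route
  Q 30.139.112.11: descend 00011110100010110111 ; hops seen [H0,H3] ; pick H3
  add 104.3.149.192/28 -> H1 at depth 28
  add 104.3.144.0/21 -> H1 at depth 21
  Q 104.3.149.196: descend 0110100000000011100101011100 ; hops seen [H1,H1] ; pick H1
  add 30.139.112.0/20 -> H2 at depth 20
  add 0.0.0.0/0 -> H2 at depth 0
  add 104.0.0.0/8 -> H3 at depth 8
  add 104.3.0.0/16 -> H0 at depth 16
  del 30.139.0.0/16 (clear depth 16)
  Q 30.139.122.5: descend 00011110100010110111101000000101 ; hops seen [H2,H2,H0] ; pick H0
  Q 149.92.189.254: descend ε ; hops seen [H2] ; pick H2
  del 104.3.0.0/16 (clear depth 16)
  add 30.139.0.0/16 -> H2 at depth 16

== LOOKUPS ==
["H0","no-route","H3","H1","H0","H2"]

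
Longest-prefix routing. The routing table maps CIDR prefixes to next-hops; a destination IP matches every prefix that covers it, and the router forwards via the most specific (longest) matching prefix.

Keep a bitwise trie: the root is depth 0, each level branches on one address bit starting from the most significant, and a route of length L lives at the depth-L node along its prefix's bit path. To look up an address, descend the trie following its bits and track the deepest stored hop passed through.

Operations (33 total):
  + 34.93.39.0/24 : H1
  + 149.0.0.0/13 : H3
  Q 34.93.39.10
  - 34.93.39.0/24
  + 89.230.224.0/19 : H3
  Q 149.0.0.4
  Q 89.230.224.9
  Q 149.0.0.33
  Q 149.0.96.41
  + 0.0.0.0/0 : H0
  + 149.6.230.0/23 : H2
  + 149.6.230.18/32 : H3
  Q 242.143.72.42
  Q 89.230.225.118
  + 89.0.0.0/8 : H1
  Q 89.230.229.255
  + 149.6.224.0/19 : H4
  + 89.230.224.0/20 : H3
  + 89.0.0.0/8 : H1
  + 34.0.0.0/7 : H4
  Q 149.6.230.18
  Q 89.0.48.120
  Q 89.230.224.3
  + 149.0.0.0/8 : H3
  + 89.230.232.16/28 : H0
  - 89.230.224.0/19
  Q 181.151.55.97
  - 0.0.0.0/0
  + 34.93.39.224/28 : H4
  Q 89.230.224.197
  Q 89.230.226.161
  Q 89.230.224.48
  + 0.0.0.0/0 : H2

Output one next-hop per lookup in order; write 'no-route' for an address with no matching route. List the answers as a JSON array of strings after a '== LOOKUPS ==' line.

Trace:
  add 34.93.39.0/24 -> H1 at depth 24
  add 149.0.0.0/13 -> H3 at depth 13
  Q 34.93.39.10: descend 001000100101110100100111 ; hops seen [H1] ; pick H1
  del 34.93.39.0/24 (clear depth 24)
  add 89.230.224.0/19 -> H3 at depth 19
  Q 149.0.0.4: descend 1001010100000 ; hops seen [H3] ; pick H3
  Q 89.230.224.9: descend 0101100111100110111 ; hops seen [H3] ; pick H3
  Q 149.0.0.33: descend 1001010100000 ; hops seen [H3] ; pick H3
  Q 149.0.96.41: descend 1001010100000 ; hops seen [H3] ; pick H3
  add 0.0.0.0/0 -> H0 at depth 0
  add 149.6.230.0/23 -> H2 at depth 23
  add 149.6.230.18/32 -> H3 at depth 32
  Q 242.143.72.42: descend 1 ; hops seen [H0] ; pick H0
  Q 89.230.225.118: descend 0101100111100110111 ; hops seen [H0,H3] ; pick H3
  add 89.0.0.0/8 -> H1 at depth 8
  Q 89.230.229.255: descend 0101100111100110111 ; hops seen [H0,H1,H3] ; pick H3
  add 149.6.224.0/19 -> H4 at depth 19
  add 89.230.224.0/20 -> H3 at depth 20
  add 89.0.0.0/8 -> H1 at depth 8
  add 34.0.0.0/7 -> H4 at depth 7
  Q 149.6.230.18: descend 10010101000001101110011000010010 ; hops seen [H0,H3,H4,H2,H3] ; pick H3
  Q 89.0.48.120: descend 01011001 ; hops seen [H0,H1] ; pick H1
  Q 89.230.224.3: descend 01011001111001101110 ; hops seen [H0,H1,H3,H3] ; pick H3
  add 149.0.0.0/8 -> H3 at depth 8
  add 89.230.232.16/28 -> H0 at depth 28
  del 89.230.224.0/19 (clear depth 19)
  Q 181.151.55.97: descend 10 ; hops seen [H0] ; pick H0
  del 0.0.0.0/0 (clear depth 0)
  add 34.93.39.224/28 -> H4 at depth 28
  Q 89.230.224.197: descend 01011001111001101110 ; hops seen [H1,H3] ; pick H3
  Q 89.230.226.161: descend 01011001111001101110 ; hops seen [H1,H3] ; pick H3
  Q 89.230.224.48: descend 01011001111001101110 ; hops seen [H1,H3] ; pick H3
  add 0.0.0.0/0 -> H2 at depth 0

== LOOKUPS ==
["H1","H3","H3","H3","H3","H0","H3","H3","H3","H1","H3","H0","H3","H3","H3"]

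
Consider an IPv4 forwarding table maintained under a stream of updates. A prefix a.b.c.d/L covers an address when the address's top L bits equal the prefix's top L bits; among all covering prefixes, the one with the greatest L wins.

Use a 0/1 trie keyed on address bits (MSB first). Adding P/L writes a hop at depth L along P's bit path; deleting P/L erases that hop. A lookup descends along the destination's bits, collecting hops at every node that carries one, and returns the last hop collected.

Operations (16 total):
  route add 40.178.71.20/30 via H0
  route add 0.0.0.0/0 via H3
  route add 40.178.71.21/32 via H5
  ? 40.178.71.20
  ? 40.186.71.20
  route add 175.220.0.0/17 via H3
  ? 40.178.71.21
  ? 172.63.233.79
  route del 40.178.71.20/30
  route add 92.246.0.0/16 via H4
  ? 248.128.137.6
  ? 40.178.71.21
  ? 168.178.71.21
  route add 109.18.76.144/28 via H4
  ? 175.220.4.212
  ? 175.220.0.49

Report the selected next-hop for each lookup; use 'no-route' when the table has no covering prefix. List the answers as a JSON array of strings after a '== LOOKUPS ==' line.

Apply in order:
  add 40.178.71.20/30 -> H0 at depth 30
  add 0.0.0.0/0 -> H3 at depth 0
  add 40.178.71.21/32 -> H5 at depth 32
  ? 40.178.71.20  path d0:H3→d1:-→d2:-→d3:-→d4:-→d5:-→d6:-→d7:-→d8:-→d9:-→d10:-→d11:-→d12:-→d13:-→d14:-→d15:-→d16:-→d17:-→d18:-→d19:-→d20:-→d21:-→d22:-→d23:-→d24:-→d25:-→d26:-→d27:-→d28:-→d29:-→d30:H0→d31:-  best=H0
  ? 40.186.71.20  path d0:H3→d1:-→d2:-→d3:-→d4:-→d5:-→d6:-→d7:-→d8:-→d9:-→d10:-→d11:-→d12:-  best=H3
  add 175.220.0.0/17 -> H3 at depth 17
  ? 40.178.71.21  path d0:H3→d1:-→d2:-→d3:-→d4:-→d5:-→d6:-→d7:-→d8:-→d9:-→d10:-→d11:-→d12:-→d13:-→d14:-→d15:-→d16:-→d17:-→d18:-→d19:-→d20:-→d21:-→d22:-→d23:-→d24:-→d25:-→d26:-→d27:-→d28:-→d29:-→d30:H0→d31:-→d32:H5  best=H5
  ? 172.63.233.79  path d0:H3→d1:-→d2:-→d3:-→d4:-→d5:-→d6:-  best=H3
  - 40.178.71.20/30 clear@30
  add 92.246.0.0/16 -> H4 at depth 16
  ? 248.128.137.6  path d0:H3→d1:-  best=H3
  ? 40.178.71.21  path d0:H3→d1:-→d2:-→d3:-→d4:-→d5:-→d6:-→d7:-→d8:-→d9:-→d10:-→d11:-→d12:-→d13:-→d14:-→d15:-→d16:-→d17:-→d18:-→d19:-→d20:-→d21:-→d22:-→d23:-→d24:-→d25:-→d26:-→d27:-→d28:-→d29:-→d30:-→d31:-→d32:H5  best=H5
  ? 168.178.71.21  path d0:H3→d1:-→d2:-→d3:-→d4:-→d5:-  best=H3
  add 109.18.76.144/28 -> H4 at depth 28
  ? 175.220.4.212  path d0:H3→d1:-→d2:-→d3:-→d4:-→d5:-→d6:-→d7:-→d8:-→d9:-→d10:-→d11:-→d12:-→d13:-→d14:-→d15:-→d16:-→d17:H3  best=H3
  ? 175.220.0.49  path d0:H3→d1:-→d2:-→d3:-→d4:-→d5:-→d6:-→d7:-→d8:-→d9:-→d10:-→d11:-→d12:-→d13:-→d14:-→d15:-→d16:-→d17:H3  best=H3

== LOOKUPS ==
["H0","H3","H5","H3","H3","H5","H3","H3","H3"]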